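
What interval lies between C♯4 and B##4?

Counting letters C–D–E–F–G–A–B gives a seventh.
C#→B## = 12 semitones, 1 wider than the major seventh (11), so augmented.

augmented seventh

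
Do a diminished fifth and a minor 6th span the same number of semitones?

A diminished fifth spans 6 semitones; a minor sixth spans 8.
The spans differ, so they are not enharmonic equivalents.

No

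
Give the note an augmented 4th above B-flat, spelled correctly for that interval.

E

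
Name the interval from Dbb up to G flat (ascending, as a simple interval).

augmented fourth

Counting letters D–E–F–G gives a fourth.
Dbb→Gb = 6 semitones, 1 wider than the perfect fourth (5), so augmented.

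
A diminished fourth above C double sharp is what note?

A fourth above C lands on the letter F.
A diminished fourth spans 4 semitones, so C## moves to pitch class 6. On the letter F that is F#.

F#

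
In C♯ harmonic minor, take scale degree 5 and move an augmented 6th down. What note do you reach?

Bb

Scale degree 5 of C# harmonic minor is G#.
An augmented sixth (10 semitones) below G# lands on the letter B, giving Bb.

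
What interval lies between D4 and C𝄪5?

augmented seventh

The letter names run D→C, a span of 6 letter steps, so the interval is some kind of seventh.
D to C## is 12 semitones. A major seventh is 11, so 12 makes it augmented.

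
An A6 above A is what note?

F##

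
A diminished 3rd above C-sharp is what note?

A third above C lands on the letter E.
A diminished third spans 2 semitones, so C# moves to pitch class 3. On the letter E that is Eb.

Eb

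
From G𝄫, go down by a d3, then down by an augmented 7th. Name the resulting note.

Fbb

A diminished third down from Gbb is Eb (letter E, 2 semitones down).
An augmented seventh down from Eb is Fbb (letter F, 12 semitones down).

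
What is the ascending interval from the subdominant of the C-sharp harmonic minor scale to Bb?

The subdominant of C# harmonic minor is F#.
F# up to Bb: letters F→B make it a fourth; 4 semitones makes it diminished.

diminished fourth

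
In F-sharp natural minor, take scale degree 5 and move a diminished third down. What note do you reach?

Scale degree 5 of F# natural minor is C#.
A diminished third (2 semitones) below C# lands on the letter A, giving A##.

A##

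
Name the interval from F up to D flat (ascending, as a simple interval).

minor sixth

Counting letters F–G–A–B–C–D gives a sixth.
F→Db = 8 semitones, 1 narrower than the major sixth (9), so minor.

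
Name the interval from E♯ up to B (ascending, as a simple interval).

diminished fifth

The letter names run E→B, a span of 4 letter steps, so the interval is some kind of fifth.
E# to B is 6 semitones. A perfect fifth is 7, so 6 makes it diminished.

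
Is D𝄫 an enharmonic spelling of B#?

Dbb = pitch class 0 and B# = pitch class 0 — the same pitch class, so they are enharmonic equivalents.

Yes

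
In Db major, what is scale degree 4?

Degree 4 takes the letter 3 steps above D, which is G.
In major, degree 4 sits 5 semitones above the tonic. Db + 5 semitones is pitch class 6, spelled on G as Gb.

Gb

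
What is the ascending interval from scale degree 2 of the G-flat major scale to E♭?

Scale degree 2 of Gb major is Ab.
Ab up to Eb: letters A→E make it a fifth; 7 semitones makes it perfect.

perfect fifth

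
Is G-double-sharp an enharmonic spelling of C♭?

Two spellings are enharmonically equivalent only if they share a pitch class.
Here G## → 9, Cb → 11; 9 ≠ 11, so they are not.

No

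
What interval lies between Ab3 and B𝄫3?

The letter names run A→B, a span of 1 letter step, so the interval is some kind of second.
Ab to Bbb is 1 semitone. A major second is 2, so 1 makes it minor.

minor second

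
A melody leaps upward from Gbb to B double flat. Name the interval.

Counting letters G–A–B gives a third.
Gbb→Bbb = 4 semitones, exactly the major third.

major third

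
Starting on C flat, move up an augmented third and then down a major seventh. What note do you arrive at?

F

An augmented third up from Cb is E (letter E, 5 semitones up).
A major seventh down from E is F (letter F, 11 semitones down).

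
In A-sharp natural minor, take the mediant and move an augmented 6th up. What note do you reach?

The mediant of A# natural minor is C#.
An augmented sixth (10 semitones) above C# lands on the letter A, giving A##.

A##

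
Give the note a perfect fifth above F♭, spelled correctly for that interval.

F up a perfect fifth is C, so the target letter is C.
From Fb, a perfect fifth is 7 semitones up: Cb.

Cb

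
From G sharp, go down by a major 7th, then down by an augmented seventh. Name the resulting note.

Bbb

A major seventh down from G# is A (letter A, 11 semitones down).
An augmented seventh down from A is Bbb (letter B, 12 semitones down).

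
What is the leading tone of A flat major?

The Ab major scale runs Ab Bb C Db Eb F G.
Degree 7 is G.

G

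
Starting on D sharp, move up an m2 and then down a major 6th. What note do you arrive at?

G

A minor second up from D# is E (letter E, 1 semitone up).
A major sixth down from E is G (letter G, 9 semitones down).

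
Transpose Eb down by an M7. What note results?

A seventh below E lands on the letter F.
A major seventh spans 11 semitones, so Eb moves to pitch class 4. On the letter F that is Fb.

Fb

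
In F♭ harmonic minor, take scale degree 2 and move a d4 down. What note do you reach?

D

Scale degree 2 of Fb harmonic minor is Gb.
A diminished fourth (4 semitones) below Gb lands on the letter D, giving D.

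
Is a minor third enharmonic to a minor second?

A minor third spans 3 semitones; a minor second spans 1.
The spans differ, so they are not enharmonic equivalents.

No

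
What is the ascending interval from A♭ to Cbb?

diminished third

Counting letters A–B–C gives a third.
Ab→Cbb = 2 semitones, 2 narrower than the major third (4), so diminished.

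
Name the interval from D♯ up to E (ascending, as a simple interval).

The letter names run D→E, a span of 1 letter step, so the interval is some kind of second.
D# to E is 1 semitone. A major second is 2, so 1 makes it minor.

minor second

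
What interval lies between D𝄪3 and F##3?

minor third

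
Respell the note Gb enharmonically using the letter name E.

Gb is pitch class 6. The letter E alone is pitch class 4.
To reach pitch class 6 from E requires an offset of +2 semitones, i.e. double sharp: E##.

E##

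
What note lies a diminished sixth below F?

A sixth below F lands on the letter A.
A diminished sixth spans 7 semitones, so F moves to pitch class 10. On the letter A that is A#.

A#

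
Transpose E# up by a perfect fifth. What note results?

E up a perfect fifth is B, so the target letter is B.
From E#, a perfect fifth is 7 semitones up: B#.

B#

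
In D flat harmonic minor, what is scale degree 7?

Degree 7 takes the letter 6 steps above D, which is C.
In harmonic minor, degree 7 sits 11 semitones above the tonic. Db + 11 semitones is pitch class 0, spelled on C as C.

C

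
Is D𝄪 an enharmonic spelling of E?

Yes

D## = pitch class 4 and E = pitch class 4 — the same pitch class, so they are enharmonic equivalents.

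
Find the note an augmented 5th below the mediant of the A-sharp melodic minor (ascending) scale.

F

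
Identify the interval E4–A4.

The letter names run E→A, a span of 3 letter steps, so the interval is some kind of fourth.
E to A is 5 semitones. A perfect fourth is 5, so 5 makes it perfect.

perfect fourth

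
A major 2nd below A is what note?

G

A second below A lands on the letter G.
A major second spans 2 semitones, so A moves to pitch class 7. On the letter G that is G.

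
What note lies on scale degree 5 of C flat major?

Gb

Degree 5 takes the letter 4 steps above C, which is G.
In major, degree 5 sits 7 semitones above the tonic. Cb + 7 semitones is pitch class 6, spelled on G as Gb.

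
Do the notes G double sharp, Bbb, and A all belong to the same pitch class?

Yes

G## is pitch class 9; Bbb is pitch class 9; A is pitch class 9.
All spellings map to pitch class 9, so they are enharmonically equivalent.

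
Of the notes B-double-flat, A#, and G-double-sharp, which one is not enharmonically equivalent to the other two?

In 12-tone equal temperament, enharmonic equivalents share a pitch class. Bbb is pitch class 9; A# is pitch class 10; G## is pitch class 9.
Bbb and G## share pitch class 9, while A# is pitch class 10.

A#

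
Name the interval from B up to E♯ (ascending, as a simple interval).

Counting letters B–C–D–E gives a fourth.
B→E# = 6 semitones, 1 wider than the perfect fourth (5), so augmented.

augmented fourth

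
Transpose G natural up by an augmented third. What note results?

B#

A third above G lands on the letter B.
An augmented third spans 5 semitones, so G moves to pitch class 0. On the letter B that is B#.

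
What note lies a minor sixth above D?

Bb

D up a major sixth is B, so the target letter is B.
From D, a minor sixth is 8 semitones up: Bb.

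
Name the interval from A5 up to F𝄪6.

The letter names run A→F, a span of 5 letter steps, so the interval is some kind of sixth.
A to F## is 10 semitones. A major sixth is 9, so 10 makes it augmented.

augmented sixth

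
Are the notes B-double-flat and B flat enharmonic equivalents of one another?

Two spellings are enharmonically equivalent only if they share a pitch class.
Here Bbb → 9, Bb → 10; 9 ≠ 10, so they are not.

No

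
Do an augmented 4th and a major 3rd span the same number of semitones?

An augmented fourth spans 6 semitones; a major third spans 4.
The spans differ, so they are not enharmonic equivalents.

No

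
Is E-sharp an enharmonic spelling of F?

Yes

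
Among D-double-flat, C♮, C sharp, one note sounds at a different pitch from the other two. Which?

C#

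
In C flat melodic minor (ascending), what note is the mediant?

The Cb melodic minor (ascending) scale runs Cb Db Ebb Fb Gb Ab Bb.
Degree 3 is Ebb.

Ebb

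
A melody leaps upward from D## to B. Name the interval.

The letter names run D→B, a span of 5 letter steps, so the interval is some kind of sixth.
D## to B is 7 semitones. A major sixth is 9, so 7 makes it diminished.

diminished sixth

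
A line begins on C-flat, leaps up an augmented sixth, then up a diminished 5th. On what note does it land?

Eb

An augmented sixth up from Cb is A (letter A, 10 semitones up).
A diminished fifth up from A is Eb (letter E, 6 semitones up).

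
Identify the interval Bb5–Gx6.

doubly augmented sixth

The letter names run B→G, a span of 5 letter steps, so the interval is some kind of sixth.
Bb to G## is 11 semitones. A major sixth is 9, so 11 makes it doubly augmented.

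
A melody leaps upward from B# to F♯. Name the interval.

diminished fifth

The letter names run B→F, a span of 4 letter steps, so the interval is some kind of fifth.
B# to F# is 6 semitones. A perfect fifth is 7, so 6 makes it diminished.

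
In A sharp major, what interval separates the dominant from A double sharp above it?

augmented fourth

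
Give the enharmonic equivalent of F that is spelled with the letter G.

Gbb

Plain G sits 2 semitones above F, so on the letter G the same pitch needs a double flat: Gbb.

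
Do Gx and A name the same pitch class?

G## is pitch class 9; A is pitch class 9.
All spellings map to pitch class 9, so they are enharmonically equivalent.

Yes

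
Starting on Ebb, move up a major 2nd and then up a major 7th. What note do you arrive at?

A major second up from Ebb is Fb (letter F, 2 semitones up).
A major seventh up from Fb is Eb (letter E, 11 semitones up).

Eb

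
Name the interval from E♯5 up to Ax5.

augmented fourth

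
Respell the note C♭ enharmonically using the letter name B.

Plain B sits at the same pitch as Cb, so on the letter B the same pitch needs a natural: B.

B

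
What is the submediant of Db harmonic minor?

Bbb

Degree 6 takes the letter 5 steps above D, which is B.
In harmonic minor, degree 6 sits 8 semitones above the tonic. Db + 8 semitones is pitch class 9, spelled on B as Bbb.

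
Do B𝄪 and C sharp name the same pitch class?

B## = pitch class 1 and C# = pitch class 1 — the same pitch class, so they are enharmonic equivalents.

Yes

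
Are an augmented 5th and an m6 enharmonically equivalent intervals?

Yes

An augmented fifth spans 8 semitones; a minor sixth spans 8.
They are enharmonically equivalent.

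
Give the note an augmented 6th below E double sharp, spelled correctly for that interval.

G#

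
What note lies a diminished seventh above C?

Bbb

C up a major seventh is B, so the target letter is B.
From C, a diminished seventh is 9 semitones up: Bbb.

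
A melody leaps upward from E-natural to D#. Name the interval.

major seventh

The letter names run E→D, a span of 6 letter steps, so the interval is some kind of seventh.
E to D# is 11 semitones. A major seventh is 11, so 11 makes it major.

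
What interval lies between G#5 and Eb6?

diminished sixth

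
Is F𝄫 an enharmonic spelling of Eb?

Fbb = pitch class 3 and Eb = pitch class 3 — the same pitch class, so they are enharmonic equivalents.

Yes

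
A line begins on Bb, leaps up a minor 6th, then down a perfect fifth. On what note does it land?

A minor sixth up from Bb is Gb (letter G, 8 semitones up).
A perfect fifth down from Gb is Cb (letter C, 7 semitones down).

Cb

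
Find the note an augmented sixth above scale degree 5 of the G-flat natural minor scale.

Scale degree 5 of Gb natural minor is Db.
An augmented sixth (10 semitones) above Db lands on the letter B, giving B.

B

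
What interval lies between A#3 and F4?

diminished sixth

The letter names run A→F, a span of 5 letter steps, so the interval is some kind of sixth.
A# to F is 7 semitones. A major sixth is 9, so 7 makes it diminished.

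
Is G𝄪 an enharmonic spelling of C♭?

No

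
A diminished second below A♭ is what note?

G#

A down a major second is G, so the target letter is G.
From Ab, a diminished second is 0 semitones down: G#.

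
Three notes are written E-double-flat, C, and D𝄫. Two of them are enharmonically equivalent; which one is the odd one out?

In 12-tone equal temperament, enharmonic equivalents share a pitch class. Ebb is pitch class 2; C is pitch class 0; Dbb is pitch class 0.
C and Dbb share pitch class 0, while Ebb is pitch class 2.

Ebb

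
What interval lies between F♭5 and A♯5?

doubly augmented third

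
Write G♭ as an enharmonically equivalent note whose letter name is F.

F#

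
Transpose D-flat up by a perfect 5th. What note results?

A fifth above D lands on the letter A.
A perfect fifth spans 7 semitones, so Db moves to pitch class 8. On the letter A that is Ab.

Ab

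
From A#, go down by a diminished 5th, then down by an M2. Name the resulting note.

C##

A diminished fifth down from A# is D## (letter D, 6 semitones down).
A major second down from D## is C## (letter C, 2 semitones down).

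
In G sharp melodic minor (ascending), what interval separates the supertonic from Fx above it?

major sixth

The supertonic of G# melodic minor (ascending) is A#.
A# up to F##: letters A→F make it a sixth; 9 semitones makes it major.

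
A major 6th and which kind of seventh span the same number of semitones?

diminished

A major sixth spans 9 semitones.
A seventh spanning 9 semitones is diminished (the major seventh is 11).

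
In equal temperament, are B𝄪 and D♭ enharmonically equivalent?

Yes

B## = pitch class 1 and Db = pitch class 1 — the same pitch class, so they are enharmonic equivalents.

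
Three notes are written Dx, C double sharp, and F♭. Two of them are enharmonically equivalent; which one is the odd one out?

In 12-tone equal temperament, enharmonic equivalents share a pitch class. D## is pitch class 4; C## is pitch class 2; Fb is pitch class 4.
D## and Fb share pitch class 4, while C## is pitch class 2.

C##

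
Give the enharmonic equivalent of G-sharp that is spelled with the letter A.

Plain A sits 1 semitone above G#, so on the letter A the same pitch needs a flat: Ab.

Ab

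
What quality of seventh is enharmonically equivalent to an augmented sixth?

minor

An augmented sixth spans 10 semitones.
A seventh spanning 10 semitones is minor (the major seventh is 11).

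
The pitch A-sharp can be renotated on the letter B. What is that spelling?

Bb

A# is pitch class 10. The letter B alone is pitch class 11.
To reach pitch class 10 from B requires an offset of -1 semitone, i.e. flat: Bb.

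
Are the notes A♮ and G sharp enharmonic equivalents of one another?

No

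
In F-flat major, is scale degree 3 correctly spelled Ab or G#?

Each scale degree takes a distinct letter name. Degree 3 of a scale on F must use the letter A.
Ab and G# are enharmonically the same pitch, but only Ab uses the letter A, so it is the correct spelling here.

Ab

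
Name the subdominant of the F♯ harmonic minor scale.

The F# harmonic minor scale runs F# G# A B C# D E#.
Degree 4 is B.

B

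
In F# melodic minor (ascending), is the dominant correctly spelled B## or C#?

C#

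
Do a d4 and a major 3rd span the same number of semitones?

A diminished fourth spans 4 semitones; a major third spans 4.
They are enharmonically equivalent.

Yes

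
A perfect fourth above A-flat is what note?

Db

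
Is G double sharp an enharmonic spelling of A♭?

Two spellings are enharmonically equivalent only if they share a pitch class.
Here G## → 9, Ab → 8; 8 ≠ 9, so they are not.

No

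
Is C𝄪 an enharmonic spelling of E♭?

C## is pitch class 2; Eb is pitch class 3.
The pitch classes differ (2 vs. 3), so they are not enharmonic equivalents.

No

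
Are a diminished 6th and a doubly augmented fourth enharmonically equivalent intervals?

Yes

A diminished sixth spans 7 semitones; a doubly augmented fourth spans 7.
They are enharmonically equivalent.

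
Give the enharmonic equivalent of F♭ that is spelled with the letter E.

Fb is pitch class 4. The letter E alone is pitch class 4.
Pitch class 4 on E needs no accidental: E.

E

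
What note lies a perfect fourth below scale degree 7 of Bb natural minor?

Eb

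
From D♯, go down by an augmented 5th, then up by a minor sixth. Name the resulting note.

An augmented fifth down from D# is G (letter G, 8 semitones down).
A minor sixth up from G is Eb (letter E, 8 semitones up).

Eb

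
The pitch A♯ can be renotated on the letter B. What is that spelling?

Plain B sits 1 semitone above A#, so on the letter B the same pitch needs a flat: Bb.

Bb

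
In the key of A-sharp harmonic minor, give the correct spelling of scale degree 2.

B#

The A# harmonic minor scale runs A# B# C# D# E# F# G##.
Degree 2 is B#.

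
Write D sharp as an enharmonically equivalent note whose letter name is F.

D# is pitch class 3. The letter F alone is pitch class 5.
To reach pitch class 3 from F requires an offset of -2 semitones, i.e. double flat: Fbb.

Fbb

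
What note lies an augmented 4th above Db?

A fourth above D lands on the letter G.
An augmented fourth spans 6 semitones, so Db moves to pitch class 7. On the letter G that is G.

G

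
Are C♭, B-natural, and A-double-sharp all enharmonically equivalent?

Cb is pitch class 11; B is pitch class 11; A## is pitch class 11.
All spellings map to pitch class 11, so they are enharmonically equivalent.

Yes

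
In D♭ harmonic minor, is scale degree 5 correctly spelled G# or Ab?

Each scale degree takes a distinct letter name. Degree 5 of a scale on D must use the letter A.
Ab and G# are enharmonically the same pitch, but only Ab uses the letter A, so it is the correct spelling here.

Ab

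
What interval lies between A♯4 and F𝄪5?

Counting letters A–B–C–D–E–F gives a sixth.
A#→F## = 9 semitones, exactly the major sixth.

major sixth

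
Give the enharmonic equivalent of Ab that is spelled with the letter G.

G#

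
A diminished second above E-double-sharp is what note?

A second above E lands on the letter F.
A diminished second spans 0 semitones, so E## moves to pitch class 6. On the letter F that is F#.

F#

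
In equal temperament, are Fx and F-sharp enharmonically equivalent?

Two spellings are enharmonically equivalent only if they share a pitch class.
Here F## → 7, F# → 6; 6 ≠ 7, so they are not.

No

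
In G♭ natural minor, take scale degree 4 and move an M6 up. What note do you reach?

Ab

Scale degree 4 of Gb natural minor is Cb.
A major sixth (9 semitones) above Cb lands on the letter A, giving Ab.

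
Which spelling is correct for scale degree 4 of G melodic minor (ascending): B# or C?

Each scale degree takes a distinct letter name. Degree 4 of a scale on G must use the letter C.
C and B# are enharmonically the same pitch, but only C uses the letter C, so it is the correct spelling here.

C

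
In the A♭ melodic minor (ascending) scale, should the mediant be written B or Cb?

Each scale degree takes a distinct letter name. Degree 3 of a scale on A must use the letter C.
Cb and B are enharmonically the same pitch, but only Cb uses the letter C, so it is the correct spelling here.

Cb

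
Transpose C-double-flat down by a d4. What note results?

A fourth below C lands on the letter G.
A diminished fourth spans 4 semitones, so Cbb moves to pitch class 6. On the letter G that is Gb.

Gb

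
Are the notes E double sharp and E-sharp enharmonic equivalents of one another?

No

E## is pitch class 6; E# is pitch class 5.
The pitch classes differ (6 vs. 5), so they are not enharmonic equivalents.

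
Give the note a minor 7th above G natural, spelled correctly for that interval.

F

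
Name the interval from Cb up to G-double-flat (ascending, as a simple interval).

diminished fifth

The letter names run C→G, a span of 4 letter steps, so the interval is some kind of fifth.
Cb to Gbb is 6 semitones. A perfect fifth is 7, so 6 makes it diminished.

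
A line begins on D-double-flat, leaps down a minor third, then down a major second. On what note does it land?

A minor third down from Dbb is Bbb (letter B, 3 semitones down).
A major second down from Bbb is Abb (letter A, 2 semitones down).

Abb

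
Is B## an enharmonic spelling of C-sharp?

B## = pitch class 1 and C# = pitch class 1 — the same pitch class, so they are enharmonic equivalents.

Yes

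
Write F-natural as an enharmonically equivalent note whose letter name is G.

Gbb

Plain G sits 2 semitones above F, so on the letter G the same pitch needs a double flat: Gbb.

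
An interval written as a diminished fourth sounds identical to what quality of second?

A diminished fourth spans 4 semitones.
A second spanning 4 semitones is doubly augmented (the major second is 2).

doubly augmented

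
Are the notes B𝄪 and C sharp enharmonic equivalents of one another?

Yes

B## is pitch class 1; C# is pitch class 1.
All spellings map to pitch class 1, so they are enharmonically equivalent.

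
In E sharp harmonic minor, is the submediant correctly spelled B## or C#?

C#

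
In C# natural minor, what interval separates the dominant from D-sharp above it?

perfect fifth

The dominant of C# natural minor is G#.
G# up to D#: letters G→D make it a fifth; 7 semitones makes it perfect.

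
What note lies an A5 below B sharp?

E

B down a perfect fifth is E, so the target letter is E.
From B#, an augmented fifth is 8 semitones down: E.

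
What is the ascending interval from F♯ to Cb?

doubly diminished fifth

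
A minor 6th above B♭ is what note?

Gb

B up a major sixth is G#, so the target letter is G.
From Bb, a minor sixth is 8 semitones up: Gb.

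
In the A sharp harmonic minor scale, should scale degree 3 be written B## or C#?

C#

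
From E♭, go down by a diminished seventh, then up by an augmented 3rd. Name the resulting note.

A diminished seventh down from Eb is F# (letter F, 9 semitones down).
An augmented third up from F# is A## (letter A, 5 semitones up).

A##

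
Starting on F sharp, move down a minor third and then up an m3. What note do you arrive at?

F#

A minor third down from F# is D# (letter D, 3 semitones down).
A minor third up from D# is F# (letter F, 3 semitones up).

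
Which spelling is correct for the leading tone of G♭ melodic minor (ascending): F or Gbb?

Each scale degree takes a distinct letter name. Degree 7 of a scale on G must use the letter F.
F and Gbb are enharmonically the same pitch, but only F uses the letter F, so it is the correct spelling here.

F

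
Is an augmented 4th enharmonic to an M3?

No

An augmented fourth spans 6 semitones; a major third spans 4.
The spans differ, so they are not enharmonic equivalents.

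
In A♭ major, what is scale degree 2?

Bb

The Ab major scale runs Ab Bb C Db Eb F G.
Degree 2 is Bb.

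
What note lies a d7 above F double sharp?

E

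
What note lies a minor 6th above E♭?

E up a major sixth is C#, so the target letter is C.
From Eb, a minor sixth is 8 semitones up: Cb.

Cb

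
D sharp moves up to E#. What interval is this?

The letter names run D→E, a span of 1 letter step, so the interval is some kind of second.
D# to E# is 2 semitones. A major second is 2, so 2 makes it major.

major second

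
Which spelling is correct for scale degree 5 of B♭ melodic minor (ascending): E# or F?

F

Each scale degree takes a distinct letter name. Degree 5 of a scale on B must use the letter F.
F and E# are enharmonically the same pitch, but only F uses the letter F, so it is the correct spelling here.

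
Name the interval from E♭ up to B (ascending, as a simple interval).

Counting letters E–F–G–A–B gives a fifth.
Eb→B = 8 semitones, 1 wider than the perfect fifth (7), so augmented.

augmented fifth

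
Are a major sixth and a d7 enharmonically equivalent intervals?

A major sixth spans 9 semitones; a diminished seventh spans 9.
They are enharmonically equivalent.

Yes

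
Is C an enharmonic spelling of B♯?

Yes

C = pitch class 0 and B# = pitch class 0 — the same pitch class, so they are enharmonic equivalents.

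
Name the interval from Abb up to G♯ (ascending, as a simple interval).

doubly augmented seventh

Counting letters A–B–C–D–E–F–G gives a seventh.
Abb→G# = 13 semitones, 2 wider than the major seventh (11), so doubly augmented.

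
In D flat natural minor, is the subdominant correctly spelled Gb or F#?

Gb

Each scale degree takes a distinct letter name. Degree 4 of a scale on D must use the letter G.
Gb and F# are enharmonically the same pitch, but only Gb uses the letter G, so it is the correct spelling here.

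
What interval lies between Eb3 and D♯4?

Counting letters E–F–G–A–B–C–D gives a seventh.
Eb→D# = 12 semitones, 1 wider than the major seventh (11), so augmented.

augmented seventh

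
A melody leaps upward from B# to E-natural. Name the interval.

diminished fourth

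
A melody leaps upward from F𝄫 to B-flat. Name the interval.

Counting letters F–G–A–B gives a fourth.
Fbb→Bb = 7 semitones, 2 wider than the perfect fourth (5), so doubly augmented.

doubly augmented fourth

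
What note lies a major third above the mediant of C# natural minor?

The mediant of C# natural minor is E.
A major third (4 semitones) above E lands on the letter G, giving G#.

G#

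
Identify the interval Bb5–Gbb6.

The letter names run B→G, a span of 5 letter steps, so the interval is some kind of sixth.
Bb to Gbb is 7 semitones. A major sixth is 9, so 7 makes it diminished.

diminished sixth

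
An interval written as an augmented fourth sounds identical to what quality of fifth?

An augmented fourth spans 6 semitones.
A fifth spanning 6 semitones is diminished (the perfect fifth is 7).

diminished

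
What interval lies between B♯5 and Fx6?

perfect fifth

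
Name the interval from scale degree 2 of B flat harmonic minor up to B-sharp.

Scale degree 2 of Bb harmonic minor is C.
C up to B#: letters C→B make it a seventh; 12 semitones makes it augmented.

augmented seventh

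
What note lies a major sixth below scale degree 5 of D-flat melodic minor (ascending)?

Scale degree 5 of Db melodic minor (ascending) is Ab.
A major sixth (9 semitones) below Ab lands on the letter C, giving Cb.

Cb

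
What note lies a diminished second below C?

B#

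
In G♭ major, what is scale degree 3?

Degree 3 takes the letter 2 steps above G, which is B.
In major, degree 3 sits 4 semitones above the tonic. Gb + 4 semitones is pitch class 10, spelled on B as Bb.

Bb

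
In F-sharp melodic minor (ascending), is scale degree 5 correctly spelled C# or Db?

Each scale degree takes a distinct letter name. Degree 5 of a scale on F must use the letter C.
C# and Db are enharmonically the same pitch, but only C# uses the letter C, so it is the correct spelling here.

C#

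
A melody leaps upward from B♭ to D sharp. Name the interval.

The letter names run B→D, a span of 2 letter steps, so the interval is some kind of third.
Bb to D# is 5 semitones. A major third is 4, so 5 makes it augmented.

augmented third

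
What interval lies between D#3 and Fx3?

major third

Counting letters D–E–F gives a third.
D#→F## = 4 semitones, exactly the major third.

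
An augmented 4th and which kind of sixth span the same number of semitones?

An augmented fourth spans 6 semitones.
A sixth spanning 6 semitones is doubly diminished (the major sixth is 9).

doubly diminished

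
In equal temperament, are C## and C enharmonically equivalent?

C## is pitch class 2; C is pitch class 0.
The pitch classes differ (2 vs. 0), so they are not enharmonic equivalents.

No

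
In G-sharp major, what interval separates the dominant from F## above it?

The dominant of G# major is D#.
D# up to F##: letters D→F make it a third; 4 semitones makes it major.

major third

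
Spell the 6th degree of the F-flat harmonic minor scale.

Dbb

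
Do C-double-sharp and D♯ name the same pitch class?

No

C## is pitch class 2; D# is pitch class 3.
The pitch classes differ (2 vs. 3), so they are not enharmonic equivalents.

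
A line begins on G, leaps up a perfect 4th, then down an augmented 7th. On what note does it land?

Dbb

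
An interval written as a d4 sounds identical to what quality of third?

major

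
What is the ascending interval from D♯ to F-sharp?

minor third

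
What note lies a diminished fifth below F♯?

F down a perfect fifth is Bb, so the target letter is B.
From F#, a diminished fifth is 6 semitones down: B#.

B#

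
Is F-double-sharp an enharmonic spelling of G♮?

F## is pitch class 7; G is pitch class 7.
All spellings map to pitch class 7, so they are enharmonically equivalent.

Yes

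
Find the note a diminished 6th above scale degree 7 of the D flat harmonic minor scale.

Scale degree 7 of Db harmonic minor is C.
A diminished sixth (7 semitones) above C lands on the letter A, giving Abb.

Abb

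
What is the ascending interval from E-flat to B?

The letter names run E→B, a span of 4 letter steps, so the interval is some kind of fifth.
Eb to B is 8 semitones. A perfect fifth is 7, so 8 makes it augmented.

augmented fifth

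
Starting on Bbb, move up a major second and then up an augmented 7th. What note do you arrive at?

B

A major second up from Bbb is Cb (letter C, 2 semitones up).
An augmented seventh up from Cb is B (letter B, 12 semitones up).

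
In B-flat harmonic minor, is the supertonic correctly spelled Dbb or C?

Each scale degree takes a distinct letter name. Degree 2 of a scale on B must use the letter C.
C and Dbb are enharmonically the same pitch, but only C uses the letter C, so it is the correct spelling here.

C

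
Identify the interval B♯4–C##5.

major second

The letter names run B→C, a span of 1 letter step, so the interval is some kind of second.
B# to C## is 2 semitones. A major second is 2, so 2 makes it major.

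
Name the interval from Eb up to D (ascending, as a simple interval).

major seventh

The letter names run E→D, a span of 6 letter steps, so the interval is some kind of seventh.
Eb to D is 11 semitones. A major seventh is 11, so 11 makes it major.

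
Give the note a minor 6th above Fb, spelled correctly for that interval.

Dbb

A sixth above F lands on the letter D.
A minor sixth spans 8 semitones, so Fb moves to pitch class 0. On the letter D that is Dbb.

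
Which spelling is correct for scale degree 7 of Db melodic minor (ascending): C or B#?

Each scale degree takes a distinct letter name. Degree 7 of a scale on D must use the letter C.
C and B# are enharmonically the same pitch, but only C uses the letter C, so it is the correct spelling here.

C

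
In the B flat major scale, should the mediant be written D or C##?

Each scale degree takes a distinct letter name. Degree 3 of a scale on B must use the letter D.
D and C## are enharmonically the same pitch, but only D uses the letter D, so it is the correct spelling here.

D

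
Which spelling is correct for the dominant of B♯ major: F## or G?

F##

Each scale degree takes a distinct letter name. Degree 5 of a scale on B must use the letter F.
F## and G are enharmonically the same pitch, but only F## uses the letter F, so it is the correct spelling here.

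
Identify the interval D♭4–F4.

The letter names run D→F, a span of 2 letter steps, so the interval is some kind of third.
Db to F is 4 semitones. A major third is 4, so 4 makes it major.

major third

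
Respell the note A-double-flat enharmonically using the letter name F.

Plain F sits 2 semitones below Abb, so on the letter F the same pitch needs a double sharp: F##.

F##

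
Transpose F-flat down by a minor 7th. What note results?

Gb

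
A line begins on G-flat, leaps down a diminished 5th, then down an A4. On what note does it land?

Gb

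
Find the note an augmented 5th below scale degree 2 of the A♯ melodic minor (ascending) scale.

Scale degree 2 of A# melodic minor (ascending) is B#.
An augmented fifth (8 semitones) below B# lands on the letter E, giving E.

E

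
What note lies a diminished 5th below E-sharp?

E down a perfect fifth is A, so the target letter is A.
From E#, a diminished fifth is 6 semitones down: A##.

A##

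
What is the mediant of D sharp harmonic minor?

Degree 3 takes the letter 2 steps above D, which is F.
In harmonic minor, degree 3 sits 3 semitones above the tonic. D# + 3 semitones is pitch class 6, spelled on F as F#.

F#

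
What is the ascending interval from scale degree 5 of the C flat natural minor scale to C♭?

perfect fourth

Scale degree 5 of Cb natural minor is Gb.
Gb up to Cb: letters G→C make it a fourth; 5 semitones makes it perfect.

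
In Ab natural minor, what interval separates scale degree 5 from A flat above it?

Scale degree 5 of Ab natural minor is Eb.
Eb up to Ab: letters E→A make it a fourth; 5 semitones makes it perfect.

perfect fourth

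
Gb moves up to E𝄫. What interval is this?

minor sixth

Counting letters G–A–B–C–D–E gives a sixth.
Gb→Ebb = 8 semitones, 1 narrower than the major sixth (9), so minor.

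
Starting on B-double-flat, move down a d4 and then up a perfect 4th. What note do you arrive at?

Bb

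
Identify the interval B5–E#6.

augmented fourth

The letter names run B→E, a span of 3 letter steps, so the interval is some kind of fourth.
B to E# is 6 semitones. A perfect fourth is 5, so 6 makes it augmented.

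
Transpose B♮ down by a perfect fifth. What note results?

A fifth below B lands on the letter E.
A perfect fifth spans 7 semitones, so B moves to pitch class 4. On the letter E that is E.

E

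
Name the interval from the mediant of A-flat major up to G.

perfect fifth

The mediant of Ab major is C.
C up to G: letters C→G make it a fifth; 7 semitones makes it perfect.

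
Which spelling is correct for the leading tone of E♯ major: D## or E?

D##

Each scale degree takes a distinct letter name. Degree 7 of a scale on E must use the letter D.
D## and E are enharmonically the same pitch, but only D## uses the letter D, so it is the correct spelling here.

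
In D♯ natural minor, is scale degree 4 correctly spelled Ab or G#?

Each scale degree takes a distinct letter name. Degree 4 of a scale on D must use the letter G.
G# and Ab are enharmonically the same pitch, but only G# uses the letter G, so it is the correct spelling here.

G#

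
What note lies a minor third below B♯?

G##

A third below B lands on the letter G.
A minor third spans 3 semitones, so B# moves to pitch class 9. On the letter G that is G##.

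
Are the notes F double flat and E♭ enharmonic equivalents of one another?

Yes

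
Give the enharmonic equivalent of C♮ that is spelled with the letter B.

C is pitch class 0. The letter B alone is pitch class 11.
To reach pitch class 0 from B requires an offset of +1 semitone, i.e. sharp: B#.

B#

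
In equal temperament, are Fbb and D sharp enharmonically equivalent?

Yes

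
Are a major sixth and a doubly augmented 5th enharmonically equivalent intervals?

A major sixth spans 9 semitones; a doubly augmented fifth spans 9.
They are enharmonically equivalent.

Yes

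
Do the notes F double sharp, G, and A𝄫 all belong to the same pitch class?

F## = pitch class 7 and G = pitch class 7 and Abb = pitch class 7 — the same pitch class, so they are enharmonic equivalents.

Yes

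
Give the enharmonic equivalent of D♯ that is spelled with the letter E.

Plain E sits 1 semitone above D#, so on the letter E the same pitch needs a flat: Eb.

Eb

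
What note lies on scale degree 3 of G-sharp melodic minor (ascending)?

B

The G# melodic minor (ascending) scale runs G# A# B C# D# E# F##.
Degree 3 is B.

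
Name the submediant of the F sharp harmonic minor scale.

Degree 6 takes the letter 5 steps above F, which is D.
In harmonic minor, degree 6 sits 8 semitones above the tonic. F# + 8 semitones is pitch class 2, spelled on D as D.

D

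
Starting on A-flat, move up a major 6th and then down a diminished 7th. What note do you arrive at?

A major sixth up from Ab is F (letter F, 9 semitones up).
A diminished seventh down from F is G# (letter G, 9 semitones down).

G#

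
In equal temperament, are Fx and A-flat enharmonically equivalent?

Two spellings are enharmonically equivalent only if they share a pitch class.
Here F## → 7, Ab → 8; 7 ≠ 8, so they are not.

No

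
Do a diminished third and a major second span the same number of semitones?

Yes

A diminished third spans 2 semitones; a major second spans 2.
They are enharmonically equivalent.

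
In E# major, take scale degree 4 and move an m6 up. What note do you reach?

Scale degree 4 of E# major is A#.
A minor sixth (8 semitones) above A# lands on the letter F, giving F#.

F#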